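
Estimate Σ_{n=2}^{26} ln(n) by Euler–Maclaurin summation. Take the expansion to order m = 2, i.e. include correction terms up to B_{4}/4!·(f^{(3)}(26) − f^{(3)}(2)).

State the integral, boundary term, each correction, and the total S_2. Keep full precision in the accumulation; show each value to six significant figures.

S_2 ≈ 61.2617

Integral: ∫_2^26 ln(x) dx = 59.3242.
Boundary: ½(f(2) + f(26)) = ½(0.693147 + 3.25810) = 1.97562.
Running total after boundary: 61.2998.
Correction k=1: B_{2}/2! · (f^{(1)}(26) − f^{(1)}(2)) = 1/12 · (0.0384615 − 0.500000) = -0.0384615.
Running total after k=1: 61.2614.
Correction k=2: B_{4}/4! · (f^{(3)}(26) − f^{(3)}(2)) = −1/720 · (0.000113792 − 0.250000) = 0.000347064.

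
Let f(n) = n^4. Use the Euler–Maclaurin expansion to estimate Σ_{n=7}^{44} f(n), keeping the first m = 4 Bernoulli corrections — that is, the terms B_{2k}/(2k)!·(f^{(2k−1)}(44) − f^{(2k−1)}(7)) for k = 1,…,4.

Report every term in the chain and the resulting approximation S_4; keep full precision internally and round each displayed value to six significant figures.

S_4 ≈ 3.48834e+07

The integral term ∫_7^44 x^4 dx = 3.29799e+07.
½[f(7) + f(44)] = ½[2401.00 + 3.74810e+06] = 1.87525e+06.
Integral + boundary = 3.48551e+07.
Order-1 term: 1/12 · (340736 − 1372.00) = 28280.3.
After k=1: 3.48834e+07.
Order-2 term: −1/720 · (1056.00 − 168.000) = -1.23333.
After k=2: 3.48834e+07.
Order-3 term: 1/30240 · (0.00000 − 0.00000) = 0.00000.
After k=3: 3.48834e+07.
Order-4 term: −1/1209600 · (0.00000 − 0.00000) = 0.00000.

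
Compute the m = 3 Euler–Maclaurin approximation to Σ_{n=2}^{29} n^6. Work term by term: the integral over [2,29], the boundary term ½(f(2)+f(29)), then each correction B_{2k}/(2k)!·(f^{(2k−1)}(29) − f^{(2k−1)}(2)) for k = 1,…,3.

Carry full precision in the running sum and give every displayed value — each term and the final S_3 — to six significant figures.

Integral: ∫_2^29 x^6 dx = 2.46427e+09.
Boundary: ½(f(2) + f(29)) = ½(64.0000 + 5.94823e+08) = 2.97412e+08.
Running total after boundary: 2.76168e+09.
k=1: B_{2}/(2)! × [f^{(1)}(29) − f^{(1)}(2)] = 1/12 × (1.23067e+08 − 192.000) = 1.02556e+07.
After k=1: 2.77194e+09.
k=2: B_{4}/(4)! × [f^{(3)}(29) − f^{(3)}(2)] = −1/720 × (2.92668e+06 − 960.000) = -4063.50.
After k=2: 2.77193e+09.
k=3: B_{6}/(6)! × [f^{(5)}(29) − f^{(5)}(2)] = 1/30240 × (20880.0 − 1440.00) = 0.642857.

S_3 ≈ 2.77193e+09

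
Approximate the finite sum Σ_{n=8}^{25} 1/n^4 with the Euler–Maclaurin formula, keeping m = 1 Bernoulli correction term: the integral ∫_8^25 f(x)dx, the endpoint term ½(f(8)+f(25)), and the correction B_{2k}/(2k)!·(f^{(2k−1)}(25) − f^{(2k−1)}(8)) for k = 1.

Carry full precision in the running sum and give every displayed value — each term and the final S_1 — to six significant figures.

∫_8^25 1/x^4 dx evaluates to 0.000629708.
½[f(8) + f(25)] = ½[0.000244141 + 2.56000e-06] = 0.000123350.
Running total after boundary: 0.000753059.
Order-1 term: 1/12 · (-4.09600e-07 − (-0.000122070)) = 1.01384e-05.

S_1 ≈ 0.000763197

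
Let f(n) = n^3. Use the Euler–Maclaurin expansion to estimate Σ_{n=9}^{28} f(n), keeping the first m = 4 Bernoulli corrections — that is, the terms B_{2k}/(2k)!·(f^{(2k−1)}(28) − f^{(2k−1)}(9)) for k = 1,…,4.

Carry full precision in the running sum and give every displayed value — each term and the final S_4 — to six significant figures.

Integral: ∫_9^28 x^3 dx = 152024.
½[f(9) + f(28)] = ½[729.000 + 21952.0] = 11340.5.
Running total after boundary: 163364.
k=1: B_{2}/(2)! × [f^{(1)}(28) − f^{(1)}(9)] = 1/12 × (2352.00 − 243.000) = 175.750.
Partial sum through k=1: 163540.
k=2: B_{4}/(4)! × [f^{(3)}(28) − f^{(3)}(9)] = −1/720 × (6.00000 − 6.00000) = 0.00000.
Partial sum through k=2: 163540.
k=3: B_{6}/(6)! × [f^{(5)}(28) − f^{(5)}(9)] = 1/30240 × (0.00000 − 0.00000) = 0.00000.
Partial sum through k=3: 163540.
k=4: B_{8}/(8)! × [f^{(7)}(28) − f^{(7)}(9)] = −1/1209600 × (0.00000 − 0.00000) = 0.00000.

S_4 ≈ 163540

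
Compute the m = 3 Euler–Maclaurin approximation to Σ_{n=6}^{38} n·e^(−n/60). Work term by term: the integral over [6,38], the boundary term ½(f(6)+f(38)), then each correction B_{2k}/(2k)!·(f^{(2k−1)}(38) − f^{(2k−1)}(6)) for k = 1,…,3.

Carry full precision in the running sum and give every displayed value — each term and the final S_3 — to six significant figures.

S_3 ≈ 474.686

The integral term ∫_6^38 x·e^(−x/60) dx = 461.938.
½[f(6) + f(38)] = ½[5.42902 + 20.1711] = 12.8001.
Integral + boundary = 474.738.
Correction k=1: B_{2}/2! · (f^{(1)}(38) − f^{(1)}(6)) = 1/12 · (0.194634 − 0.814354) = -0.0516433.
Running total after k=1: 474.686.
Correction k=2: B_{4}/4! · (f^{(3)}(38) − f^{(3)}(6)) = −1/720 · (0.000348965 − 0.000728897) = 5.27684e-07.
Running total after k=2: 474.686.
Correction k=3: B_{6}/6! · (f^{(5)}(38) − f^{(5)}(6)) = 1/30240 · (1.78851e-07 − 3.42107e-07) = -5.39866e-12.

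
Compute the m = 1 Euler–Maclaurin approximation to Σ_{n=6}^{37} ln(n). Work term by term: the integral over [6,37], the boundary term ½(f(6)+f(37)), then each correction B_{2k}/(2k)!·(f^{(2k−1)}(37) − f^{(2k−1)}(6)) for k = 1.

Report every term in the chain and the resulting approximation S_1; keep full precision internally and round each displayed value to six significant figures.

The integral term ∫_6^37 ln(x) dx = 91.8534.
Boundary: ½(f(6) + f(37)) = ½(1.79176 + 3.61092) = 2.70134.
Integral + boundary = 94.5547.
Correction k=1: B_{2}/2! · (f^{(1)}(37) − f^{(1)}(6)) = 1/12 · (0.0270270 − 0.166667) = -0.0116366.

S_1 ≈ 94.5431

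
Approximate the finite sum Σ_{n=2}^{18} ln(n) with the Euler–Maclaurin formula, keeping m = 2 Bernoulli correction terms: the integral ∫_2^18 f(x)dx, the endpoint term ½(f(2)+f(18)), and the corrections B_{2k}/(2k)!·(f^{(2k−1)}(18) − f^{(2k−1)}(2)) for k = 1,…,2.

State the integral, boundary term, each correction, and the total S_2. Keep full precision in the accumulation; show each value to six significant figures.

S_2 ≈ 36.3955

Integral: ∫_2^18 ln(x) dx = 34.6404.
Endpoint term: (f(2) + f(18))/2 = (0.693147 + 2.89037)/2 = 1.79176.
Integral + boundary = 36.4322.
Order-1 term: 1/12 · (0.0555556 − 0.500000) = -0.0370370.
After k=1: 36.3951.
Order-2 term: −1/720 · (0.000342936 − 0.250000) = 0.000346746.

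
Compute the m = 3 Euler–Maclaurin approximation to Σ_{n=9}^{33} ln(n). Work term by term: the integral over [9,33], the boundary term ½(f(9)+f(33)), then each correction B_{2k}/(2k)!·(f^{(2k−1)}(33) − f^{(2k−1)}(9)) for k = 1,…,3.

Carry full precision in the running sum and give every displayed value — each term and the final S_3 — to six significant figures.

S_3 ≈ 74.4499

Integral: ∫_9^33 ln(x) dx = 71.6097.
Boundary: ½(f(9) + f(33)) = ½(2.19722 + 3.49651) = 2.84687.
Integral + boundary = 74.4566.
Correction k=1: B_{2}/2! · (f^{(1)}(33) − f^{(1)}(9)) = 1/12 · (0.0303030 − 0.111111) = -0.00673401.
Running total after k=1: 74.4499.
Correction k=2: B_{4}/4! · (f^{(3)}(33) − f^{(3)}(9)) = −1/720 · (5.56529e-05 − 0.00274348) = 3.73310e-06.
Running total after k=2: 74.4499.
Correction k=3: B_{6}/6! · (f^{(5)}(33) − f^{(5)}(9)) = 1/30240 · (6.13256e-07 − 0.000406442) = -1.34203e-08.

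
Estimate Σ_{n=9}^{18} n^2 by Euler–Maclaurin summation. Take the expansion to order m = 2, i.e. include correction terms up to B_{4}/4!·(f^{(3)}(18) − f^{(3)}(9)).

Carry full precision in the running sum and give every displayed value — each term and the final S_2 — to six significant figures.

Integral: ∫_9^18 x^2 dx = 1701.00.
Boundary: ½(f(9) + f(18)) = ½(81.0000 + 324.000) = 202.500.
Running total after boundary: 1903.50.
k=1: B_{2}/(2)! × [f^{(1)}(18) − f^{(1)}(9)] = 1/12 × (36.0000 − 18.0000) = 1.50000.
After k=1: 1905.00.
k=2: B_{4}/(4)! × [f^{(3)}(18) − f^{(3)}(9)] = −1/720 × (0.00000 − 0.00000) = 0.00000.

S_2 ≈ 1905.00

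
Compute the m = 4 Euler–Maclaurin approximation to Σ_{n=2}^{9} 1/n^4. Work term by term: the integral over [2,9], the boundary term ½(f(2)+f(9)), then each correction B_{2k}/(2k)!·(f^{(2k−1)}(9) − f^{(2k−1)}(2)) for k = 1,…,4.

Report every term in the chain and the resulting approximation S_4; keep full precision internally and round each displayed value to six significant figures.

Integral: ∫_2^9 1/x^4 dx = 0.0412094.
Boundary: ½(f(2) + f(9)) = ½(0.0625000 + 0.000152416) = 0.0313262.
Integral + boundary = 0.0725356.
Order-1 term: 1/12 · (-6.77404e-05 − (-0.125000)) = 0.0104110.
Partial sum through k=1: 0.0829466.
Order-2 term: −1/720 · (-2.50890e-05 − (-0.937500)) = -0.00130205.
Partial sum through k=2: 0.0816446.
Order-3 term: 1/30240 · (-1.73455e-05 − (-13.1250)) = 0.000434027.
Partial sum through k=3: 0.0820786.
Order-4 term: −1/1209600 · (-1.92728e-05 − (-295.312)) = -0.000244141.

S_4 ≈ 0.0818345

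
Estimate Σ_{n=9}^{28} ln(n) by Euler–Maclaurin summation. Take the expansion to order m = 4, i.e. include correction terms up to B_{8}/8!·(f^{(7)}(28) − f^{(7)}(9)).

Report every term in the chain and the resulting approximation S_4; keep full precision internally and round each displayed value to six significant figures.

∫_9^28 ln(x) dx evaluates to 54.5267.
Endpoint term: (f(9) + f(28))/2 = (2.19722 + 3.33220)/2 = 2.76471.
Running total after boundary: 57.2914.
Correction k=1: B_{2}/2! · (f^{(1)}(28) − f^{(1)}(9)) = 1/12 · (0.0357143 − 0.111111) = -0.00628307.
After k=1: 57.2851.
Correction k=2: B_{4}/4! · (f^{(3)}(28) − f^{(3)}(9)) = −1/720 · (9.11079e-05 − 0.00274348) = 3.68386e-06.
After k=2: 57.2851.
Correction k=3: B_{6}/6! · (f^{(5)}(28) − f^{(5)}(9)) = 1/30240 · (1.39451e-06 − 0.000406442) = -1.33944e-08.
After k=3: 57.2851.
Correction k=4: B_{8}/8! · (f^{(7)}(28) − f^{(7)}(9)) = −1/1209600 · (5.33613e-08 − 0.000150534) = 1.24405e-10.

S_4 ≈ 57.2851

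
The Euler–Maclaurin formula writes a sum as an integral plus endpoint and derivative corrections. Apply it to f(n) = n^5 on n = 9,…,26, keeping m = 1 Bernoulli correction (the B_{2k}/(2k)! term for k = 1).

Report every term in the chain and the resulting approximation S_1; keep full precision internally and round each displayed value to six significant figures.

The integral term ∫_9^26 x^5 dx = 5.13974e+07.
Endpoint term: (f(9) + f(26))/2 = (59049.0 + 1.18814e+07)/2 = 5.97021e+06.
So far: 5.73676e+07.
Correction k=1: B_{2}/2! · (f^{(1)}(26) − f^{(1)}(9)) = 1/12 · (2.28488e+06 − 32805.0) = 187673.

S_1 ≈ 5.75553e+07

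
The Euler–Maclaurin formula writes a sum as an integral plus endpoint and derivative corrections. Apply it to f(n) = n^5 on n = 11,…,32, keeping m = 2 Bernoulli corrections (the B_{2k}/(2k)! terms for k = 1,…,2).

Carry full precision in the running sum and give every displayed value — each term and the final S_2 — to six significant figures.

S_2 ≈ 1.95950e+08

Integral: ∫_11^32 x^5 dx = 1.78662e+08.
Boundary: ½(f(11) + f(32)) = ½(161051 + 3.35544e+07) = 1.68577e+07.
So far: 1.95519e+08.
k=1: B_{2}/(2)! × [f^{(1)}(32) − f^{(1)}(11)] = 1/12 × (5.24288e+06 − 73205.0) = 430806.
Running total after k=1: 1.95950e+08.
k=2: B_{4}/(4)! × [f^{(3)}(32) − f^{(3)}(11)] = −1/720 × (61440.0 − 7260.00) = -75.2500.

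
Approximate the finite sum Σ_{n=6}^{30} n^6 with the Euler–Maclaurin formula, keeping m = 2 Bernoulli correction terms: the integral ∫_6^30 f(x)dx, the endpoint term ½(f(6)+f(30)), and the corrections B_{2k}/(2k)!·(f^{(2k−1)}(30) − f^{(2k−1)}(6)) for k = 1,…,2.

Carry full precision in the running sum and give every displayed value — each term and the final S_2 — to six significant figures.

∫_6^30 x^6 dx evaluates to 3.12425e+09.
½[f(6) + f(30)] = ½[46656.0 + 7.29000e+08] = 3.64523e+08.
So far: 3.48877e+09.
Order-1 term: 1/12 · (1.45800e+08 − 46656.0) = 1.21461e+07.
After k=1: 3.50092e+09.
Order-2 term: −1/720 · (3.24000e+06 − 25920.0) = -4464.00.

S_2 ≈ 3.50091e+09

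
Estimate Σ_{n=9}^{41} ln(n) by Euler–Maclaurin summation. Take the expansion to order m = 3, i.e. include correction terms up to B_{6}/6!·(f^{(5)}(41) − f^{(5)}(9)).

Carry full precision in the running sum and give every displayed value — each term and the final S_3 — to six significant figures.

∫_9^41 ln(x) dx evaluates to 100.481.
½[f(9) + f(41)] = ½[2.19722 + 3.71357] = 2.95540.
So far: 103.437.
Correction k=1: B_{2}/2! · (f^{(1)}(41) − f^{(1)}(9)) = 1/12 · (0.0243902 − 0.111111) = -0.00722674.
Running total after k=1: 103.430.
Correction k=2: B_{4}/4! · (f^{(3)}(41) − f^{(3)}(9)) = −1/720 · (2.90187e-05 − 0.00274348) = 3.77009e-06.
Running total after k=2: 103.430.
Correction k=3: B_{6}/6! · (f^{(5)}(41) − f^{(5)}(9)) = 1/30240 · (2.07153e-07 − 0.000406442) = -1.34337e-08.

S_3 ≈ 103.430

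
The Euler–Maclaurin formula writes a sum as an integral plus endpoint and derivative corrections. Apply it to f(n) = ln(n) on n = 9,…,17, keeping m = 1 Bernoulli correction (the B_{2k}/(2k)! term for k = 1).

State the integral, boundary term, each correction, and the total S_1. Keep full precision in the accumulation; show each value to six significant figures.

S_1 ≈ 22.9005

The integral term ∫_9^17 ln(x) dx = 20.3896.
Endpoint term: (f(9) + f(17))/2 = (2.19722 + 2.83321)/2 = 2.51522.
Running total after boundary: 22.9048.
k=1: B_{2}/(2)! × [f^{(1)}(17) − f^{(1)}(9)] = 1/12 × (0.0588235 − 0.111111) = -0.00435730.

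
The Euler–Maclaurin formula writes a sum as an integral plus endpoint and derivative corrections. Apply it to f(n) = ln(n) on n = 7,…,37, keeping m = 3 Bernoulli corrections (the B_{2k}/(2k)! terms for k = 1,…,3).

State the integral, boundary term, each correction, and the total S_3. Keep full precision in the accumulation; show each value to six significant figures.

S_3 ≈ 92.7514

The integral term ∫_7^37 ln(x) dx = 89.9826.
Endpoint term: (f(7) + f(37))/2 = (1.94591 + 3.61092)/2 = 2.77841.
Running total after boundary: 92.7610.
Order-1 term: 1/12 · (0.0270270 − 0.142857) = -0.00965251.
After k=1: 92.7514.
Order-2 term: −1/720 · (3.94843e-05 − 0.00583090) = 8.04364e-06.
After k=2: 92.7514.
Order-3 term: 1/30240 · (3.46101e-07 − 0.00142798) = -4.72100e-08.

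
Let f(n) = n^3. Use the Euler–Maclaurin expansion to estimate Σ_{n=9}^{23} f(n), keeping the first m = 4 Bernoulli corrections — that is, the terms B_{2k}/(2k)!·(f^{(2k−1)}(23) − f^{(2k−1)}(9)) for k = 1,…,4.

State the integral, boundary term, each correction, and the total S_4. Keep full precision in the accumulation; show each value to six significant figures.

S_4 ≈ 74880.0

∫_9^23 x^3 dx evaluates to 68320.0.
½[f(9) + f(23)] = ½[729.000 + 12167.0] = 6448.00.
So far: 74768.0.
Correction k=1: B_{2}/2! · (f^{(1)}(23) − f^{(1)}(9)) = 1/12 · (1587.00 − 243.000) = 112.000.
Running total after k=1: 74880.0.
Correction k=2: B_{4}/4! · (f^{(3)}(23) − f^{(3)}(9)) = −1/720 · (6.00000 − 6.00000) = 0.00000.
Running total after k=2: 74880.0.
Correction k=3: B_{6}/6! · (f^{(5)}(23) − f^{(5)}(9)) = 1/30240 · (0.00000 − 0.00000) = 0.00000.
Running total after k=3: 74880.0.
Correction k=4: B_{8}/8! · (f^{(7)}(23) − f^{(7)}(9)) = −1/1209600 · (0.00000 − 0.00000) = 0.00000.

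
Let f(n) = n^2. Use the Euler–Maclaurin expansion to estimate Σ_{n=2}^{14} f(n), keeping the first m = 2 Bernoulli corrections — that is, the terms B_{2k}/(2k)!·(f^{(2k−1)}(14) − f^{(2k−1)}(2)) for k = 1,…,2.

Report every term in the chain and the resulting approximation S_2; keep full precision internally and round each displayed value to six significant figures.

S_2 ≈ 1014.00

Integral: ∫_2^14 x^2 dx = 912.000.
Boundary: ½(f(2) + f(14)) = ½(4.00000 + 196.000) = 100.000.
Running total after boundary: 1012.00.
Correction k=1: B_{2}/2! · (f^{(1)}(14) − f^{(1)}(2)) = 1/12 · (28.0000 − 4.00000) = 2.00000.
Running total after k=1: 1014.00.
Correction k=2: B_{4}/4! · (f^{(3)}(14) − f^{(3)}(2)) = −1/720 · (0.00000 − 0.00000) = 0.00000.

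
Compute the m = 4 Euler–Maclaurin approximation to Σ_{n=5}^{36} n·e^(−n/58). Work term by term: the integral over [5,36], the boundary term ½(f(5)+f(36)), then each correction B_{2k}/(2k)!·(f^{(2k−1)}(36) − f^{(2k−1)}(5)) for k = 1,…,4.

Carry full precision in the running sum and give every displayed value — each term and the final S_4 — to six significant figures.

∫_5^36 x·e^(−x/58) dx evaluates to 421.345.
Boundary: ½(f(5) + f(36)) = ½(4.58702 + 19.3526) = 11.9698.
Integral + boundary = 433.314.
k=1: B_{2}/(2)! × [f^{(1)}(36) − f^{(1)}(5)] = 1/12 × (0.203907 − 0.838318) = -0.0528676.
After k=1: 433.262.
k=2: B_{4}/(4)! × [f^{(3)}(36) − f^{(3)}(5)] = −1/720 × (0.000380218 − 0.000794627) = 5.75568e-07.
After k=2: 433.262.
k=3: B_{6}/(6)! × [f^{(5)}(36) − f^{(5)}(5)] = 1/30240 × (2.08033e-07 − 3.98351e-07) = -6.29359e-12.
After k=3: 433.262.
k=4: B_{8}/(8)! × [f^{(7)}(36) − f^{(7)}(5)] = −1/1209600 × (9.00832e-11 − 1.66613e-10) = 6.32688e-17.

S_4 ≈ 433.262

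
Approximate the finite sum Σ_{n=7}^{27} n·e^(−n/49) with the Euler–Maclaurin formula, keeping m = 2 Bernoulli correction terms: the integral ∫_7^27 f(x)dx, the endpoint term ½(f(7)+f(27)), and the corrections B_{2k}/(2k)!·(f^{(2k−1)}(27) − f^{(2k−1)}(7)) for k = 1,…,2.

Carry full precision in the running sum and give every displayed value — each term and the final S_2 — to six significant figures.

S_2 ≈ 243.118

The integral term ∫_7^27 x·e^(−x/49) dx = 232.343.
Endpoint term: (f(7) + f(27))/2 = (6.06815 + 15.5618)/2 = 10.8150.
Integral + boundary = 243.158.
k=1: B_{2}/(2)! × [f^{(1)}(27) − f^{(1)}(7)] = 1/12 × (0.258774 − 0.743038) = -0.0403553.
After k=1: 243.118.
k=2: B_{4}/(4)! × [f^{(3)}(27) − f^{(3)}(7)] = −1/720 × (0.000587879 − 0.00103157) = 6.16234e-07.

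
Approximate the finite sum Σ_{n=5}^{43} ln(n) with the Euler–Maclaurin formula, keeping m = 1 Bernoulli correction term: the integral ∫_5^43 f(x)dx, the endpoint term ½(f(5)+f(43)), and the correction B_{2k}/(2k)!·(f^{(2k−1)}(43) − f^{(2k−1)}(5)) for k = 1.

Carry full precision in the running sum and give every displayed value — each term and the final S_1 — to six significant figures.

The integral term ∫_5^43 ln(x) dx = 115.684.
Endpoint term: (f(5) + f(43))/2 = (1.60944 + 3.76120)/2 = 2.68532.
Running total after boundary: 118.370.
k=1: B_{2}/(2)! × [f^{(1)}(43) − f^{(1)}(5)] = 1/12 × (0.0232558 − 0.200000) = -0.0147287.

S_1 ≈ 118.355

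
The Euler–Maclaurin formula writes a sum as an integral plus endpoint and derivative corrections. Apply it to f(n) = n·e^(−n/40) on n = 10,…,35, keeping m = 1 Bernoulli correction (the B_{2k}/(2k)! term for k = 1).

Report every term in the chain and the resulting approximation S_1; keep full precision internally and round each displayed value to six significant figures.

S_1 ≈ 318.160

The integral term ∫_10^35 x·e^(−x/40) dx = 307.016.
Boundary: ½(f(10) + f(35)) = ½(7.78801 + 14.5902) = 11.1891.
Integral + boundary = 318.205.
Order-1 term: 1/12 · (0.0521078 − 0.584101) = -0.0443327.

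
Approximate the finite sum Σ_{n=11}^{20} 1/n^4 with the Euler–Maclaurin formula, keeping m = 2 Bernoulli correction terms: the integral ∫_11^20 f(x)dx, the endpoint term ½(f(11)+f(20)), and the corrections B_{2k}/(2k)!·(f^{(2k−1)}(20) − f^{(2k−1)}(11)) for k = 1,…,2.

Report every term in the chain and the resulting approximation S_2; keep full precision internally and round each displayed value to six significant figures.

S_2 ≈ 0.000248004

The integral term ∫_11^20 1/x^4 dx = 0.000208772.
Boundary: ½(f(11) + f(20)) = ½(6.83013e-05 + 6.25000e-06) = 3.72757e-05.
Running total after boundary: 0.000246047.
k=1: B_{2}/(2)! × [f^{(1)}(20) − f^{(1)}(11)] = 1/12 × (-1.25000e-06 − (-2.48369e-05)) = 1.96557e-06.
After k=1: 0.000248013.
k=2: B_{4}/(4)! × [f^{(3)}(20) − f^{(3)}(11)] = −1/720 × (-9.37500e-08 − (-6.15790e-06)) = -8.42243e-09.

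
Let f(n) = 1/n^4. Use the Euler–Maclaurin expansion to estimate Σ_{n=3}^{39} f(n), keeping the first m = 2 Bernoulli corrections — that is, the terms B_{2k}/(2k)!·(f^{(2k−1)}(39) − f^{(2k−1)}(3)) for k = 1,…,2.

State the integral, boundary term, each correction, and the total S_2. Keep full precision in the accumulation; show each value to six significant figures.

S_2 ≈ 0.0198086

The integral term ∫_3^39 1/x^4 dx = 0.0123401.
Boundary: ½(f(3) + f(39)) = ½(0.0123457 + 4.32257e-07) = 0.00617306.
So far: 0.0185131.
Order-1 term: 1/12 · (-4.43340e-08 − (-0.0164609)) = 0.00137174.
Running total after k=1: 0.0198849.
Order-2 term: −1/720 · (-8.74438e-10 − (-0.0548697)) = -7.62079e-05.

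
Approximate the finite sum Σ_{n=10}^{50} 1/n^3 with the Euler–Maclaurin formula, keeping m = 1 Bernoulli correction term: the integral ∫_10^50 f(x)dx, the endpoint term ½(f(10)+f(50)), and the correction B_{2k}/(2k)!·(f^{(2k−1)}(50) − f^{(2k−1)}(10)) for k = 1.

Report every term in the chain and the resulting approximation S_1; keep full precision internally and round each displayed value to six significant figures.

S_1 ≈ 0.00532896

∫_10^50 1/x^3 dx evaluates to 0.00480000.
½[f(10) + f(50)] = ½[0.00100000 + 8.00000e-06] = 0.000504000.
Integral + boundary = 0.00530400.
Order-1 term: 1/12 · (-4.80000e-07 − (-0.000300000)) = 2.49600e-05.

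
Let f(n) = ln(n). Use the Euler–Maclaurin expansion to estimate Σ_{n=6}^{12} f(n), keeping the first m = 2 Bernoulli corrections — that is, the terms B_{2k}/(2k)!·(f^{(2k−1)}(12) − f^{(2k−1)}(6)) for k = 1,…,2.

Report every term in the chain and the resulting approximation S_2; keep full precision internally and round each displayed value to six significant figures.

Integral: ∫_6^12 ln(x) dx = 13.0683.
Endpoint term: (f(6) + f(12))/2 = (1.79176 + 2.48491)/2 = 2.13833.
Running total after boundary: 15.2067.
Order-1 term: 1/12 · (0.0833333 − 0.166667) = -0.00694444.
Partial sum through k=1: 15.1997.
Order-2 term: −1/720 · (0.00115741 − 0.00925926) = 1.12526e-05.

S_2 ≈ 15.1997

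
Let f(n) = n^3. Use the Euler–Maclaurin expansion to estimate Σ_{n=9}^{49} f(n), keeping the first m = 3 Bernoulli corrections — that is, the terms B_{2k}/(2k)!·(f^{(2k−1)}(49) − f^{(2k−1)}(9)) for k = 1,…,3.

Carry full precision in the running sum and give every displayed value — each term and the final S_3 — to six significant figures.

S_3 ≈ 1.49933e+06

The integral term ∫_9^49 x^3 dx = 1.43956e+06.
Endpoint term: (f(9) + f(49))/2 = (729.000 + 117649)/2 = 59189.0.
Running total after boundary: 1.49875e+06.
k=1: B_{2}/(2)! × [f^{(1)}(49) − f^{(1)}(9)] = 1/12 × (7203.00 − 243.000) = 580.000.
Partial sum through k=1: 1.49933e+06.
k=2: B_{4}/(4)! × [f^{(3)}(49) − f^{(3)}(9)] = −1/720 × (6.00000 − 6.00000) = 0.00000.
Partial sum through k=2: 1.49933e+06.
k=3: B_{6}/(6)! × [f^{(5)}(49) − f^{(5)}(9)] = 1/30240 × (0.00000 − 0.00000) = 0.00000.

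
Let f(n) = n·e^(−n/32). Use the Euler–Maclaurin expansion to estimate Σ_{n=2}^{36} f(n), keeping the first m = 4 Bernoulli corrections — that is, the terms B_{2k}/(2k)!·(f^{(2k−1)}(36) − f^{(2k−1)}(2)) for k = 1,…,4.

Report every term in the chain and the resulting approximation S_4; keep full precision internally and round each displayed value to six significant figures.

S_4 ≈ 322.344

∫_2^36 x·e^(−x/32) dx evaluates to 315.638.
½[f(2) + f(36)] = ½[1.87883 + 11.6875] = 6.78316.
Integral + boundary = 322.421.
Correction k=1: B_{2}/2! · (f^{(1)}(36) − f^{(1)}(2)) = 1/12 · (-0.0405816 − 0.880700) = -0.0767734.
Partial sum through k=1: 322.344.
Correction k=2: B_{4}/4! · (f^{(3)}(36) − f^{(3)}(2)) = −1/720 · (0.000594456 − 0.00269485) = 2.91721e-06.
Partial sum through k=2: 322.344.
Correction k=3: B_{6}/6! · (f^{(5)}(36) − f^{(5)}(2)) = 1/30240 · (1.19975e-06 − 4.42348e-06) = -1.06605e-10.
Partial sum through k=3: 322.344.
Correction k=4: B_{8}/8! · (f^{(7)}(36) − f^{(7)}(2)) = −1/1209600 · (1.77634e-09 − 6.06960e-09) = 3.54932e-15.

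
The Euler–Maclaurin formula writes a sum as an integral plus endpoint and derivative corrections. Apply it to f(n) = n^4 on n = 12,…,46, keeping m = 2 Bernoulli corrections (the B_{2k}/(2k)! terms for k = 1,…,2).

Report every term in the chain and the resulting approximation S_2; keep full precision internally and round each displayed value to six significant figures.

S_2 ≈ 4.34238e+07

∫_12^46 x^4 dx evaluates to 4.11428e+07.
Boundary: ½(f(12) + f(46)) = ½(20736.0 + 4.47746e+06) = 2.24910e+06.
Integral + boundary = 4.33919e+07.
Order-1 term: 1/12 · (389344 − 6912.00) = 31869.3.
Partial sum through k=1: 4.34238e+07.
Order-2 term: −1/720 · (1104.00 − 288.000) = -1.13333.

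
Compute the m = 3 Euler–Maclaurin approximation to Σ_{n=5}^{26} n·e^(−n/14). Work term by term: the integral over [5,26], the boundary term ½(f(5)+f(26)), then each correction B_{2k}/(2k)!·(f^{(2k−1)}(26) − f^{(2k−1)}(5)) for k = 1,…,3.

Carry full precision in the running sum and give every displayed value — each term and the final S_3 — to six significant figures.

S_3 ≈ 102.417

The integral term ∫_5^26 x·e^(−x/14) dx = 98.6868.
Boundary: ½(f(5) + f(26)) = ½(3.49836 + 4.05907) = 3.77872.
Integral + boundary = 102.466.
k=1: B_{2}/(2)! × [f^{(1)}(26) − f^{(1)}(5)] = 1/12 × (-0.133815 − 0.449789) = -0.0486337.
After k=1: 102.417.
k=2: B_{4}/(4)! × [f^{(3)}(26) − f^{(3)}(5)] = −1/720 × (0.000910309 − 0.00943436) = 1.18390e-05.
After k=2: 102.417.
k=3: B_{6}/(6)! × [f^{(5)}(26) − f^{(5)}(5)] = 1/30240 × (1.27722e-05 − 8.45606e-05) = -2.37395e-09.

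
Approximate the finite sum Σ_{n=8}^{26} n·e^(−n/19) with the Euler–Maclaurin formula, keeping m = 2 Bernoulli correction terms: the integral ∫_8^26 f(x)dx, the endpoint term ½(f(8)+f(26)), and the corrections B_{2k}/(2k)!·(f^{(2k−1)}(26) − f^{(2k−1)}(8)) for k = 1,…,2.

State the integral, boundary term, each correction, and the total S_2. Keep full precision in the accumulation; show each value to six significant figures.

∫_8^26 x·e^(−x/19) dx evaluates to 119.106.
Endpoint term: (f(8) + f(26))/2 = (5.25084 + 6.61722)/2 = 5.93403.
So far: 125.040.
k=1: B_{2}/(2)! × [f^{(1)}(26) − f^{(1)}(8)] = 1/12 × (-0.0937663 − 0.379995) = -0.0394801.
After k=1: 125.000.
k=2: B_{4}/(4)! × [f^{(3)}(26) − f^{(3)}(8)] = −1/720 × (0.00115028 − 0.00468894) = 4.91480e-06.

S_2 ≈ 125.000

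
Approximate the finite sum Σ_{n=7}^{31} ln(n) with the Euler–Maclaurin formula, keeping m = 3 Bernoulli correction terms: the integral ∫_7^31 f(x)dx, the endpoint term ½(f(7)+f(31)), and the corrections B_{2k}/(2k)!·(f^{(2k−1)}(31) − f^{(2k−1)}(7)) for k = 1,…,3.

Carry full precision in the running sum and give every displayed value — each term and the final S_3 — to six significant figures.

Integral: ∫_7^31 ln(x) dx = 68.8322.
Boundary: ½(f(7) + f(31)) = ½(1.94591 + 3.43399) = 2.68995.
Integral + boundary = 71.5222.
k=1: B_{2}/(2)! × [f^{(1)}(31) − f^{(1)}(7)] = 1/12 × (0.0322581 − 0.142857) = -0.00921659.
After k=1: 71.5130.
k=2: B_{4}/(4)! × [f^{(3)}(31) − f^{(3)}(7)] = −1/720 × (6.71344e-05 − 0.00583090) = 8.00524e-06.
After k=2: 71.5130.
k=3: B_{6}/(6)! × [f^{(5)}(31) − f^{(5)}(7)] = 1/30240 × (8.38306e-07 − 0.00142798) = -4.71937e-08.

S_3 ≈ 71.5130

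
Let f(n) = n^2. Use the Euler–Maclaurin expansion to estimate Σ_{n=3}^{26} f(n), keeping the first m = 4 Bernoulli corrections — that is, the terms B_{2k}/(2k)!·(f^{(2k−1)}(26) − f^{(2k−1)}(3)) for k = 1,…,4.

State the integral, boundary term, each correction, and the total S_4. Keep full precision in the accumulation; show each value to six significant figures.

Integral: ∫_3^26 x^2 dx = 5849.67.
½[f(3) + f(26)] = ½[9.00000 + 676.000] = 342.500.
Integral + boundary = 6192.17.
k=1: B_{2}/(2)! × [f^{(1)}(26) − f^{(1)}(3)] = 1/12 × (52.0000 − 6.00000) = 3.83333.
After k=1: 6196.00.
k=2: B_{4}/(4)! × [f^{(3)}(26) − f^{(3)}(3)] = −1/720 × (0.00000 − 0.00000) = 0.00000.
After k=2: 6196.00.
k=3: B_{6}/(6)! × [f^{(5)}(26) − f^{(5)}(3)] = 1/30240 × (0.00000 − 0.00000) = 0.00000.
After k=3: 6196.00.
k=4: B_{8}/(8)! × [f^{(7)}(26) − f^{(7)}(3)] = −1/1209600 × (0.00000 − 0.00000) = 0.00000.

S_4 ≈ 6196.00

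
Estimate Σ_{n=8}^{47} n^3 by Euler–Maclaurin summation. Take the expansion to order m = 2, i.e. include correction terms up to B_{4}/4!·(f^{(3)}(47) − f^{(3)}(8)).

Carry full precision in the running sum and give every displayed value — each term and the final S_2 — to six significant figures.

Integral: ∫_8^47 x^3 dx = 1.21890e+06.
½[f(8) + f(47)] = ½[512.000 + 103823] = 52167.5.
Integral + boundary = 1.27106e+06.
Order-1 term: 1/12 · (6627.00 − 192.000) = 536.250.
Partial sum through k=1: 1.27160e+06.
Order-2 term: −1/720 · (6.00000 − 6.00000) = 0.00000.

S_2 ≈ 1.27160e+06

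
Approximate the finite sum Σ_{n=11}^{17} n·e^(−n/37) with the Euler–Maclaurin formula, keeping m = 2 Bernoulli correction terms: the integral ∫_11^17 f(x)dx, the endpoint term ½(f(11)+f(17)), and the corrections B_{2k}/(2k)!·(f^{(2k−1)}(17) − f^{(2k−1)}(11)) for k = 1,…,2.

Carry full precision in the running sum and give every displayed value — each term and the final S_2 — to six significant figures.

S_2 ≈ 66.7065

The integral term ∫_11^17 x·e^(−x/37) dx = 57.2672.
Endpoint term: (f(11) + f(17))/2 = (8.17105 + 10.7376)/2 = 9.45434.
So far: 66.7215.
Correction k=1: B_{2}/2! · (f^{(1)}(17) − f^{(1)}(11)) = 1/12 · (0.341419 − 0.521984) = -0.0150471.
After k=1: 66.7065.
Correction k=2: B_{4}/4! · (f^{(3)}(17) − f^{(3)}(11)) = −1/720 · (0.00117215 − 0.00146649) = 4.08815e-07.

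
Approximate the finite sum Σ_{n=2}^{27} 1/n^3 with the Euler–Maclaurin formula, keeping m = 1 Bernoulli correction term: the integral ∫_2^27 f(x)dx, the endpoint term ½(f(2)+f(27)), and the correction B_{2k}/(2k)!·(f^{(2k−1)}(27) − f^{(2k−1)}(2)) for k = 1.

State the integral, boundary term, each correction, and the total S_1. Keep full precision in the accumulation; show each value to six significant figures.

∫_2^27 1/x^3 dx evaluates to 0.124314.
Endpoint term: (f(2) + f(27))/2 = (0.125000 + 5.08053e-05)/2 = 0.0625254.
Integral + boundary = 0.186840.
k=1: B_{2}/(2)! × [f^{(1)}(27) − f^{(1)}(2)] = 1/12 × (-5.64503e-06 − (-0.187500)) = 0.0156245.

S_1 ≈ 0.202464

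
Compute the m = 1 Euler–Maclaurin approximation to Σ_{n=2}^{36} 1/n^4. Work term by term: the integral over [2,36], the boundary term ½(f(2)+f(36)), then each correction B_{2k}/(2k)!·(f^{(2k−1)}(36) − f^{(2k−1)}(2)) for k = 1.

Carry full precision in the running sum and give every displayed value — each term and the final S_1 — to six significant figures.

S_1 ≈ 0.0833265

Integral: ∫_2^36 1/x^4 dx = 0.0416595.
Endpoint term: (f(2) + f(36))/2 = (0.0625000 + 5.95374e-07)/2 = 0.0312503.
Running total after boundary: 0.0729098.
k=1: B_{2}/(2)! × [f^{(1)}(36) − f^{(1)}(2)] = 1/12 × (-6.61527e-08 − (-0.125000)) = 0.0104167.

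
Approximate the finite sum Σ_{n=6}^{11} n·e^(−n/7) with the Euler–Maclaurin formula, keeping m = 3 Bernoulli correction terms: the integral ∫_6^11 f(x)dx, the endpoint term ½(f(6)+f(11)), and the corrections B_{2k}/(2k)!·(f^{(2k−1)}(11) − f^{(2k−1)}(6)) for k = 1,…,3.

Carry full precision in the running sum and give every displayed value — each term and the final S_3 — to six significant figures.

∫_6^11 x·e^(−x/7) dx evaluates to 12.4417.
Boundary: ½(f(6) + f(11)) = ½(2.54624 + 2.28523) = 2.41573.
Running total after boundary: 14.8574.
Correction k=1: B_{2}/2! · (f^{(1)}(11) − f^{(1)}(6)) = 1/12 · (-0.118713 − 0.0606247) = -0.0149448.
After k=1: 14.8424.
Correction k=2: B_{4}/4! · (f^{(3)}(11) − f^{(3)}(6)) = −1/720 · (0.00605680 − 0.0185586) = 1.73636e-05.
After k=2: 14.8425.
Correction k=3: B_{6}/6! · (f^{(5)}(11) − f^{(5)}(6)) = 1/30240 · (0.000296660 − 0.000732243) = -1.44042e-08.

S_3 ≈ 14.8425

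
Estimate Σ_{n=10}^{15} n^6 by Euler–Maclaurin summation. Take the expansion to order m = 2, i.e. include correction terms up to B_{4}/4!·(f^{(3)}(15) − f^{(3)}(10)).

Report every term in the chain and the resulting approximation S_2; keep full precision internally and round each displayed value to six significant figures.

The integral term ∫_10^15 x^6 dx = 2.29799e+07.
½[f(10) + f(15)] = ½[1.00000e+06 + 1.13906e+07] = 6.19531e+06.
Integral + boundary = 2.91752e+07.
Order-1 term: 1/12 · (4.55625e+06 − 600000) = 329688.
Running total after k=1: 2.95049e+07.
Order-2 term: −1/720 · (405000 − 120000) = -395.833.

S_2 ≈ 2.95045e+07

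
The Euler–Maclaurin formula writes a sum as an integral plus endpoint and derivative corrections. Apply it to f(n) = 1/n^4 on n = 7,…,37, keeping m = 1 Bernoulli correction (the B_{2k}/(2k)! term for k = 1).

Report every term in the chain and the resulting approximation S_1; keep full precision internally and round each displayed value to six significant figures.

S_1 ≈ 0.00119358

The integral term ∫_7^37 1/x^4 dx = 0.000965237.
Endpoint term: (f(7) + f(37))/2 = (0.000416493 + 5.33572e-07)/2 = 0.000208513.
Running total after boundary: 0.00117375.
Order-1 term: 1/12 · (-5.76835e-08 − (-0.000237996)) = 1.98282e-05.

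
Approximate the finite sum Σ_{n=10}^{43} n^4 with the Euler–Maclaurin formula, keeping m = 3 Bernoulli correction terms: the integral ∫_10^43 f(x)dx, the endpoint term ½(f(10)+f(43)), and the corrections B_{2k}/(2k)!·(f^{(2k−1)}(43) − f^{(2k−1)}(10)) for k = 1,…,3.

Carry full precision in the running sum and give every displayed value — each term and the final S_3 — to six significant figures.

The integral term ∫_10^43 x^4 dx = 2.93817e+07.
Endpoint term: (f(10) + f(43))/2 = (10000.0 + 3.41880e+06)/2 = 1.71440e+06.
So far: 3.10961e+07.
Correction k=1: B_{2}/2! · (f^{(1)}(43) − f^{(1)}(10)) = 1/12 · (318028 − 4000.00) = 26169.0.
Partial sum through k=1: 3.11223e+07.
Correction k=2: B_{4}/4! · (f^{(3)}(43) − f^{(3)}(10)) = −1/720 · (1032.00 − 240.000) = -1.10000.
Partial sum through k=2: 3.11223e+07.
Correction k=3: B_{6}/6! · (f^{(5)}(43) − f^{(5)}(10)) = 1/30240 · (0.00000 − 0.00000) = 0.00000.

S_3 ≈ 3.11223e+07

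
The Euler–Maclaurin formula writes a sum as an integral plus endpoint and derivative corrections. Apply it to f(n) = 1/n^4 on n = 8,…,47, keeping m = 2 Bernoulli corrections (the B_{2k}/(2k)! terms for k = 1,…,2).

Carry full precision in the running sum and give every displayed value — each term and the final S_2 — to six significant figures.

S_2 ≈ 0.000780095

The integral term ∫_8^47 1/x^4 dx = 0.000647831.
Boundary: ½(f(8) + f(47)) = ½(0.000244141 + 2.04931e-07) = 0.000122173.
Integral + boundary = 0.000770004.
k=1: B_{2}/(2)! × [f^{(1)}(47) − f^{(1)}(8)] = 1/12 × (-1.74410e-08 − (-0.000122070)) = 1.01711e-05.
After k=1: 0.000780175.
k=2: B_{4}/(4)! × [f^{(3)}(47) − f^{(3)}(8)] = −1/720 × (-2.36862e-10 − (-5.72205e-05)) = -7.94725e-08.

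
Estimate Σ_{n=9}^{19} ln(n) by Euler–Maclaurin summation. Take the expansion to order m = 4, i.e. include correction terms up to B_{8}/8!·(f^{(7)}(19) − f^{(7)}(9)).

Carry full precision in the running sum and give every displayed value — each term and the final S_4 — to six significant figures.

S_4 ≈ 28.7353

Integral: ∫_9^19 ln(x) dx = 26.1693.
½[f(9) + f(19)] = ½[2.19722 + 2.94444] = 2.57083.
So far: 28.7402.
Order-1 term: 1/12 · (0.0526316 − 0.111111) = -0.00487329.
Partial sum through k=1: 28.7353.
Order-2 term: −1/720 · (0.000291588 − 0.00274348) = 3.40541e-06.
Partial sum through k=2: 28.7353.
Order-3 term: 1/30240 · (9.69267e-06 − 0.000406442) = -1.31200e-08.
Partial sum through k=3: 28.7353.
Order-4 term: −1/1209600 · (8.05485e-07 − 0.000150534) = 1.23784e-10.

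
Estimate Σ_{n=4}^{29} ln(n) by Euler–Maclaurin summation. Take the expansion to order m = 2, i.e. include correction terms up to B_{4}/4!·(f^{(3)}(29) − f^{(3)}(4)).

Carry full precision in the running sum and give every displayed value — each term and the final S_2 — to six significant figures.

S_2 ≈ 69.4653

Integral: ∫_4^29 ln(x) dx = 67.1064.
Boundary: ½(f(4) + f(29)) = ½(1.38629 + 3.36730) = 2.37680.
Running total after boundary: 69.4832.
Correction k=1: B_{2}/2! · (f^{(1)}(29) − f^{(1)}(4)) = 1/12 · (0.0344828 − 0.250000) = -0.0179598.
After k=1: 69.4652.
Correction k=2: B_{4}/4! · (f^{(3)}(29) − f^{(3)}(4)) = −1/720 · (8.20042e-05 − 0.0312500) = 4.32889e-05.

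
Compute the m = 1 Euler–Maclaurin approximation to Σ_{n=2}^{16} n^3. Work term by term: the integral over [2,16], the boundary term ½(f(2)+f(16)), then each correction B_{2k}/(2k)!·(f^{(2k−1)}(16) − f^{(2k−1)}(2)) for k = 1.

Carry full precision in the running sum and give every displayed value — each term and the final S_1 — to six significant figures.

S_1 ≈ 18495.0

Integral: ∫_2^16 x^3 dx = 16380.0.
½[f(2) + f(16)] = ½[8.00000 + 4096.00] = 2052.00.
Running total after boundary: 18432.0.
Order-1 term: 1/12 · (768.000 − 12.0000) = 63.0000.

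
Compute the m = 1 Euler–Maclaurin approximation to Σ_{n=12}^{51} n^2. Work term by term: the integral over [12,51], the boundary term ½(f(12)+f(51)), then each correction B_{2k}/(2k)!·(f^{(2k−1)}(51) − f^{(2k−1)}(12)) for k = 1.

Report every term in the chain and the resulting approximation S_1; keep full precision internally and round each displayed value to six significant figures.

∫_12^51 x^2 dx evaluates to 43641.0.
½[f(12) + f(51)] = ½[144.000 + 2601.00] = 1372.50.
So far: 45013.5.
Order-1 term: 1/12 · (102.000 − 24.0000) = 6.50000.

S_1 ≈ 45020.0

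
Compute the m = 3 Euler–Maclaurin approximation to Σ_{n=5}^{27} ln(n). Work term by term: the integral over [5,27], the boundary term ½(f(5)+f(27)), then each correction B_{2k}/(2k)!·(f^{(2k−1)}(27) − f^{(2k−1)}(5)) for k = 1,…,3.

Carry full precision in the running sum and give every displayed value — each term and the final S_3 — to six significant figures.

The integral term ∫_5^27 ln(x) dx = 58.9404.
Endpoint term: (f(5) + f(27))/2 = (1.60944 + 3.29584)/2 = 2.45264.
So far: 61.3930.
Order-1 term: 1/12 · (0.0370370 − 0.200000) = -0.0135802.
Running total after k=1: 61.3795.
Order-2 term: −1/720 · (0.000101611 − 0.0160000) = 2.20811e-05.
Running total after k=2: 61.3795.
Order-3 term: 1/30240 · (1.67260e-06 − 0.00768000) = -2.53913e-07.

S_3 ≈ 61.3795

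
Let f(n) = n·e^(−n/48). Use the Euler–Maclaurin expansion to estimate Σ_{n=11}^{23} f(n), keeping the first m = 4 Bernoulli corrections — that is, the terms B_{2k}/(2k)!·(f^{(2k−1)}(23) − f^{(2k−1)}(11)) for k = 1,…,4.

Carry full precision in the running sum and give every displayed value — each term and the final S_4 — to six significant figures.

The integral term ∫_11^23 x·e^(−x/48) dx = 141.423.
Boundary: ½(f(11) + f(23)) = ½(8.74716 + 14.2439) = 11.4955.
So far: 152.919.
k=1: B_{2}/(2)! × [f^{(1)}(23) − f^{(1)}(11)] = 1/12 × (0.322552 − 0.612964) = -0.0242010.
After k=1: 152.894.
k=2: B_{4}/(4)! × [f^{(3)}(23) − f^{(3)}(11)] = −1/720 × (0.000677583 − 0.000956318) = 3.87132e-07.
After k=2: 152.894.
k=3: B_{6}/(6)! × [f^{(5)}(23) − f^{(5)}(11)] = 1/30240 × (5.27417e-07 − 7.14667e-07) = -6.19212e-12.
After k=3: 152.894.
k=4: B_{8}/(8)! × [f^{(7)}(23) − f^{(7)}(11)] = −1/1209600 × (3.30184e-10 − 4.40219e-10) = 9.09680e-17.

S_4 ≈ 152.894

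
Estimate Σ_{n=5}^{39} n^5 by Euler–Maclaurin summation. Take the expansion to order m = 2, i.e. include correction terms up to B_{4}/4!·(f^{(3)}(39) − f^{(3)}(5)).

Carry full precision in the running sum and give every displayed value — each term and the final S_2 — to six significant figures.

∫_5^39 x^5 dx evaluates to 5.86455e+08.
Boundary: ½(f(5) + f(39)) = ½(3125.00 + 9.02242e+07) = 4.51137e+07.
Running total after boundary: 6.31568e+08.
k=1: B_{2}/(2)! × [f^{(1)}(39) − f^{(1)}(5)] = 1/12 × (1.15672e+07 − 3125.00) = 963673.
After k=1: 6.32532e+08.
k=2: B_{4}/(4)! × [f^{(3)}(39) − f^{(3)}(5)] = −1/720 × (91260.0 − 1500.00) = -124.667.

S_2 ≈ 6.32532e+08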